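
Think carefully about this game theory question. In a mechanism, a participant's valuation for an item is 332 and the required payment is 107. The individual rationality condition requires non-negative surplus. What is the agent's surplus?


Step 1: Surplus = value - payment = 332 - 107 = 225
Step 2: IR is satisfied (surplus >= 0)

225


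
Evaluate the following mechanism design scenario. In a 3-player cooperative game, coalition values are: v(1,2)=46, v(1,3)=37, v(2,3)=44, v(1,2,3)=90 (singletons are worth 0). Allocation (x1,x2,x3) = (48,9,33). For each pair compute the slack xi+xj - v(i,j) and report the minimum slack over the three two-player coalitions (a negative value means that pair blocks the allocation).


Step 1: Slack for coalition (1,2): x1+x2 - v12 = 57 - 46 = 11
Step 2: Slack for coalition (1,3): x1+x3 - v13 = 81 - 37 = 44
Step 3: Slack for coalition (2,3): x2+x3 - v23 = 42 - 44 = -2
Step 4: Minimum slack = min(11, 44, -2) = -2, attained by (2,3); coalition (2,3) can block (slack < 0), so the allocation is not in the core

-2


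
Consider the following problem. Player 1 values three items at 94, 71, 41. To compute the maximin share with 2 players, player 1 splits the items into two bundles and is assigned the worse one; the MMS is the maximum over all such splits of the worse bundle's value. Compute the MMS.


Step 1: Item values = 94, 71, 41
Step 2: Enumerate all 2-bundle partitions and take the smaller bundle:
  Partition 1: {94} vs {71,41} -> bundles 94, 112; min = 94
  Partition 2: {71} vs {94,41} -> bundles 71, 135; min = 71
  Partition 3: {41} vs {94,71} -> bundles 41, 165; min = 41
Step 3: MMS = max(94, 71, 41) = 94

94


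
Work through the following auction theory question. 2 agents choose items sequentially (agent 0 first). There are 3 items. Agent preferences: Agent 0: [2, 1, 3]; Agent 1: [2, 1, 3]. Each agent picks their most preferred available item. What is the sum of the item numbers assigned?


Step 1: Agent 0 picks item 2
Step 2: Agent 1 picks item 1
Step 3: Sum = 2 + 1 = 3

3


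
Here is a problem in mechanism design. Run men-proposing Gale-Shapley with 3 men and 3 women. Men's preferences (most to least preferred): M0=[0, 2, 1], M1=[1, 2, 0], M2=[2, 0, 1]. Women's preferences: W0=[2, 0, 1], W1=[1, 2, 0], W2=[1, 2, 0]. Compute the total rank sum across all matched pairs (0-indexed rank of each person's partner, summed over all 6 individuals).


Step 1: Run Gale-Shapley (men propose, women hold best offer):
  M0 proposes to W0; she accepts
  M1 proposes to W1; she accepts
  M2 proposes to W2; she accepts
Step 2: Final matching: W0-M0, W1-M1, W2-M2
Step 3: 0-indexed ranks (man's rank of his match, then woman's): 0 + 1 + 0 + 0 + 0 + 1
Step 4: Total rank sum = 2

2


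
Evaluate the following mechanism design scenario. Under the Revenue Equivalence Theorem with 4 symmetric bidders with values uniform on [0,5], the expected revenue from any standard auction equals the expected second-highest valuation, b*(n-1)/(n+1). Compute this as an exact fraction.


Step 1: By Revenue Equivalence, expected revenue = b*(n-1)/(n+1)
Step 2: Substituting n = 4, b = 5
Step 3: Revenue = 5*(4-1)/(4+1) = 5*3/5
Step 4: Revenue = 15/5 = 3

3


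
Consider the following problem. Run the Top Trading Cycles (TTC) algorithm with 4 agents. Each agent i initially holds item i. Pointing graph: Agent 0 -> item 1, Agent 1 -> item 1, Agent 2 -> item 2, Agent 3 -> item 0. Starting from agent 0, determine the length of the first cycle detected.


Step 1: Trace the pointer graph from agent 0: 0 -> 1 -> 1
Step 2: A cycle is detected when we revisit agent 1
Step 3: The cycle is: 1 -> 1
Step 4: Cycle length = 1

1


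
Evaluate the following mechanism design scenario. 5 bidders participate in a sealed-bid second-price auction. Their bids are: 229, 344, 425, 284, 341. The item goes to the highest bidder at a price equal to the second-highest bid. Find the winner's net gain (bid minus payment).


Step 1: Sort bids in descending order: 425, 344, 341, 284, 229
Step 2: The winning bid is the highest: 425
Step 3: The payment equals the second-highest bid: 344
Step 4: Surplus = winner's bid - payment = 425 - 344 = 81

81


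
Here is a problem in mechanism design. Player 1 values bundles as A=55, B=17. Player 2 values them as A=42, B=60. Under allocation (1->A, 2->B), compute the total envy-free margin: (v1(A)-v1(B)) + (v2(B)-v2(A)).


Step 1: Player 1's margin = v1(A) - v1(B) = 55 - 17 = 38
Step 2: Player 2's margin = v2(B) - v2(A) = 60 - 42 = 18
Step 3: Total margin = 38 + 18 = 56

56


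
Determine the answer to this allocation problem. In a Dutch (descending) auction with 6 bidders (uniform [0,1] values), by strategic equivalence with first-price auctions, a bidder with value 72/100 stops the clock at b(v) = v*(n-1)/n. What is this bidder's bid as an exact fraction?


Step 1: Dutch auctions are strategically equivalent to first-price auctions
Step 2: The equilibrium bid is b(v) = v*(n-1)/n
Step 3: b = 18/25 * 5/6
Step 4: b = 3/5

3/5


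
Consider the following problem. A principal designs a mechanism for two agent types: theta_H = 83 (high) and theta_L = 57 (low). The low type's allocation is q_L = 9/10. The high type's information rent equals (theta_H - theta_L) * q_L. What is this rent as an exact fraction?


Step 1: theta_H - theta_L = 83 - 57 = 26
Step 2: Information rent = (theta_H - theta_L) * q_L
Step 3: = 26 * 9/10
Step 4: = 117/5

117/5


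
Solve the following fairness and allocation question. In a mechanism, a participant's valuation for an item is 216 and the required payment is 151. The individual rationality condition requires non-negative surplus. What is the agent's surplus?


Step 1: Surplus = value - payment = 216 - 151 = 65
Step 2: IR is satisfied (surplus >= 0)

65


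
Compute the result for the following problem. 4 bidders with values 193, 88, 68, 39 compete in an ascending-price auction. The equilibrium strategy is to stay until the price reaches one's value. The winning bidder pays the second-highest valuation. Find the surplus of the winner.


Step 1: Identify the highest value: 193
Step 2: Identify the second-highest value: 88
Step 3: The final price = second-highest value = 88
Step 4: Surplus = 193 - 88 = 105

105


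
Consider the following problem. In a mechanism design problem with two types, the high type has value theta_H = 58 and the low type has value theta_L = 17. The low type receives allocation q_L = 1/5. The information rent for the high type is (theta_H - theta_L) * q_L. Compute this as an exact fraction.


Step 1: theta_H - theta_L = 58 - 17 = 41
Step 2: Information rent = (theta_H - theta_L) * q_L
Step 3: = 41 * 1/5
Step 4: = 41/5

41/5


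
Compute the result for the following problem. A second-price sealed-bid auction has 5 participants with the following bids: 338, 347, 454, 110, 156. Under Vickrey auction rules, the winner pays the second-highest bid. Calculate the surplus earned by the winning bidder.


Step 1: Sort bids in descending order: 454, 347, 338, 156, 110
Step 2: The winning bid is the highest: 454
Step 3: The payment equals the second-highest bid: 347
Step 4: Surplus = winner's bid - payment = 454 - 347 = 107

107


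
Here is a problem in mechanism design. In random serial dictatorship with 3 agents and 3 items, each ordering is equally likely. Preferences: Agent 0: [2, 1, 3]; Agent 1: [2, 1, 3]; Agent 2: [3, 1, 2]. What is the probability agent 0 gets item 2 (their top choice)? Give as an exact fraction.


Step 1: Agent 0 wants item 2
Step 2: There are 6 possible orderings of agents
Step 3: In 3 orderings, agent 0 gets item 2
Step 4: Probability = 3/6 = 1/2

1/2


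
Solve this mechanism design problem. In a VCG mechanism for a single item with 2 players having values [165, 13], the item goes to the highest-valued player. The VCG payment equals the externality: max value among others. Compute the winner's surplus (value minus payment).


Step 1: The winner is the agent with the highest value: agent 0 with value 165
Step 2: Values of other agents: [13]
Step 3: VCG payment = max of others' values = 13
Step 4: Surplus = 165 - 13 = 152

152


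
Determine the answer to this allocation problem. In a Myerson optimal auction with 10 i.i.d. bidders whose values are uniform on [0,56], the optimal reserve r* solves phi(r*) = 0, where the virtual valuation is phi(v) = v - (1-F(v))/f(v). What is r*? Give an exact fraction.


Step 1: For U[0,56], F(v) = v/56 and f(v) = 1/56
Step 2: phi(v) = v - (1 - v/56)/(1/56) = v - (56 - v) = 2v - 56
Step 3: Set phi(r*) = 0: 2r* - 56 = 0
Step 4: r* = 56/2 = 28 (the number of bidders n = 10 does not enter)

28


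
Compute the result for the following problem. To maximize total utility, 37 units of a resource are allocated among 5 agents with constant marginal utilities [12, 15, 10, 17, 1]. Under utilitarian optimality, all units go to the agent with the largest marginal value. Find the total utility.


Step 1: The marginal utilities are [12, 15, 10, 17, 1]
Step 2: The highest marginal utility is 17
Step 3: All 37 units go to that agent
Step 4: Total utility = 17 * 37 = 629

629


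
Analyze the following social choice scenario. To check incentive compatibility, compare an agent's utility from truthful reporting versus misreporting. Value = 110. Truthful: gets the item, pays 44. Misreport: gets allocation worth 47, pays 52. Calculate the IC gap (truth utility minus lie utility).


Step 1: U(truth) = value - payment = 110 - 44 = 66
Step 2: U(lie) = allocation - payment = 47 - 52 = -5
Step 3: IC gap = 66 - (-5) = 71

71


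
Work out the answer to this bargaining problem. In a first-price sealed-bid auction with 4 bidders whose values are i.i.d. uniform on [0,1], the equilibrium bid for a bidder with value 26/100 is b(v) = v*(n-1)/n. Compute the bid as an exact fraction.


Step 1: The symmetric BNE bidding function is b(v) = v * (n-1) / n
Step 2: Substitute v = 13/50 and n = 4
Step 3: b = 13/50 * 3/4
Step 4: b = 39/200

39/200


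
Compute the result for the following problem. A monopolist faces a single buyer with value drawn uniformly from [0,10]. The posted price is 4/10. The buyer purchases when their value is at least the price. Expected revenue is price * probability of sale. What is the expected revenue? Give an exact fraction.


Step 1: Posted price r = 2/5, value support [0,10]
Step 2: P(v >= r) = (10 - 2/5)/10 = 24/25
Step 3: Expected revenue = r * P(v >= r) = 2/5 * 24/25
Step 4: Revenue = 48/125

48/125


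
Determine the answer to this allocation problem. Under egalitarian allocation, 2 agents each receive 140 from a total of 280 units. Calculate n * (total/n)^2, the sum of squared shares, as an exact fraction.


Step 1: Each agent's share = 280/2 = 140
Step 2: Square of each share = (140)^2 = 19600
Step 3: Sum of squares = 2 * 19600 = 39200

39200


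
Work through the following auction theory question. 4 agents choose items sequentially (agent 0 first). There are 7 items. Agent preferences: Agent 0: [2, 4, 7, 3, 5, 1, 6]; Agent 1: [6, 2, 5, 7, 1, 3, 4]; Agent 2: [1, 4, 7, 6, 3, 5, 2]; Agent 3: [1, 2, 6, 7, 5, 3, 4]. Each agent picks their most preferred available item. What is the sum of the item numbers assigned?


Step 1: Agent 0 picks item 2
Step 2: Agent 1 picks item 6
Step 3: Agent 2 picks item 1
Step 4: Agent 3 picks item 7
Step 5: Sum = 2 + 6 + 1 + 7 = 16

16


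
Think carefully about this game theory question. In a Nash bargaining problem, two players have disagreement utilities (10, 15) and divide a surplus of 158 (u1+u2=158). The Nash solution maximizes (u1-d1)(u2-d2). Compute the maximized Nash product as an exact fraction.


Step 1: The Nash solution splits surplus symmetrically above the disagreement point
Step 2: u1 = (total + d1 - d2)/2 = (158 + 10 - 15)/2 = 153/2
Step 3: u2 = (total - d1 + d2)/2 = (158 - 10 + 15)/2 = 163/2
Step 4: Nash product = (153/2 - 10) * (163/2 - 15)
Step 5: = 133/2 * 133/2 = 17689/4

17689/4


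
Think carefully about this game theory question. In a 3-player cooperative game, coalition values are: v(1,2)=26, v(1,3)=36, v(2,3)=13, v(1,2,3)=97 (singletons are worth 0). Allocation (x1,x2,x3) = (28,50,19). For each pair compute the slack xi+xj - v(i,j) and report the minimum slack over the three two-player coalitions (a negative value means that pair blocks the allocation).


Step 1: Slack for coalition (1,2): x1+x2 - v12 = 78 - 26 = 52
Step 2: Slack for coalition (1,3): x1+x3 - v13 = 47 - 36 = 11
Step 3: Slack for coalition (2,3): x2+x3 - v23 = 69 - 13 = 56
Step 4: Minimum slack = min(52, 11, 56) = 11, attained by (1,3); no pair can gain by deviating, so the allocation is in the core

11


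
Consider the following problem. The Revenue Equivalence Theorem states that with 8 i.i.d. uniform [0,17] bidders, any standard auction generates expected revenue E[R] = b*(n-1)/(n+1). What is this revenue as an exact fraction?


Step 1: By Revenue Equivalence, expected revenue = b*(n-1)/(n+1)
Step 2: Substituting n = 8, b = 17
Step 3: Revenue = 17*(8-1)/(8+1) = 17*7/9
Step 4: Revenue = 119/9

119/9


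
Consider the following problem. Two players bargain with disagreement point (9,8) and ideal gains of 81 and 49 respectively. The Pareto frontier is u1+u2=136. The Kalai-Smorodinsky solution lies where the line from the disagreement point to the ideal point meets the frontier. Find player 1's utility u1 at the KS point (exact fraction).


Step 1: At the KS point, (u1-d1)/r1 = (u2-d2)/r2 = t and u1+u2 = 136
Step 2: u1 = d1 + r1*t and u2 = d2 + r2*t, so (d1 + r1*t) + (d2 + r2*t) = 136
Step 3: t = (136 - 9 - 8)/(81 + 49) = 119/130
Step 4: u1 = d1 + r1*t = 9 + 81 * 119/130 = 10809/130
Step 5: (Check: u2 = d2 + r2*t = 6871/130; u1+u2 = 10809/130 + 6871/130 = 136, on the frontier.)

10809/130


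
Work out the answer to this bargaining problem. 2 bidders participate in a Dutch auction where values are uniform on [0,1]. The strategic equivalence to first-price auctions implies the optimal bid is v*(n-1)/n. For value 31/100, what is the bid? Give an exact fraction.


Step 1: Dutch auctions are strategically equivalent to first-price auctions
Step 2: The equilibrium bid is b(v) = v*(n-1)/n
Step 3: b = 31/100 * 1/2
Step 4: b = 31/200

31/200


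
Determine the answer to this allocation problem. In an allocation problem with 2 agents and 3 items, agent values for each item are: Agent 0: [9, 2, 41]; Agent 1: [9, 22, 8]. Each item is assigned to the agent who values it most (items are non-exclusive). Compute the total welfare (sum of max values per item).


Step 1: For each item, find the maximum value among all agents.
Step 2: Item 0 -> Agent 0 (value 9)
Step 3: Item 1 -> Agent 1 (value 22)
Step 4: Item 2 -> Agent 0 (value 41)
Step 5: Total welfare = 9 + 22 + 41 = 72

72


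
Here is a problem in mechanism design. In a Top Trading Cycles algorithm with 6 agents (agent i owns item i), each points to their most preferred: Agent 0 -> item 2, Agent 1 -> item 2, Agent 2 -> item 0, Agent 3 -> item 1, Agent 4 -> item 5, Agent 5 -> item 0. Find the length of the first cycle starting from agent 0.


Step 1: Trace the pointer graph from agent 0: 0 -> 2 -> 0
Step 2: A cycle is detected when we revisit agent 0
Step 3: The cycle is: 0 -> 2 -> 0
Step 4: Cycle length = 2

2


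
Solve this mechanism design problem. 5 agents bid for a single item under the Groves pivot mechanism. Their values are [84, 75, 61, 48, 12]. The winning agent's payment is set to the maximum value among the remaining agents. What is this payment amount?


Step 1: The efficient winner is agent 0 with value 84
Step 2: Other agents' values: [75, 61, 48, 12]
Step 3: Pivot payment = max(others) = 75
Step 4: The winner pays 75

75


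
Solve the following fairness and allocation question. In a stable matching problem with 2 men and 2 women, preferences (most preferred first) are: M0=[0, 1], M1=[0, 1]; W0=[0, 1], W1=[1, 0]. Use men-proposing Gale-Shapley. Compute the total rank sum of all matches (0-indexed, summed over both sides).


Step 1: Run Gale-Shapley (men propose, women hold best offer):
  M0 proposes to W0; she accepts
  M1 proposes to W0; rejected
  M1 proposes to W1; she accepts
Step 2: Final matching: W0-M0, W1-M1
Step 3: 0-indexed ranks (man's rank of his match, then woman's): 0 + 0 + 1 + 0
Step 4: Total rank sum = 1

1


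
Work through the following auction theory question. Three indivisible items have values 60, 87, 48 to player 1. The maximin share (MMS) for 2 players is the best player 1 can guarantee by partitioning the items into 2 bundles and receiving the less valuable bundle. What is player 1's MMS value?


Step 1: Item values = 60, 87, 48
Step 2: Enumerate all 2-bundle partitions and take the smaller bundle:
  Partition 1: {60} vs {87,48} -> bundles 60, 135; min = 60
  Partition 2: {87} vs {60,48} -> bundles 87, 108; min = 87
  Partition 3: {48} vs {60,87} -> bundles 48, 147; min = 48
Step 3: MMS = max(60, 87, 48) = 87

87


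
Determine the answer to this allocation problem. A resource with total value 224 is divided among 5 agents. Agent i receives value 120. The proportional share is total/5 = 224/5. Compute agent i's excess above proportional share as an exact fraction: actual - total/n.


Step 1: Proportional share = 224/5
Step 2: Agent's actual allocation = 120
Step 3: Excess = 120 - 224/5 = 376/5

376/5


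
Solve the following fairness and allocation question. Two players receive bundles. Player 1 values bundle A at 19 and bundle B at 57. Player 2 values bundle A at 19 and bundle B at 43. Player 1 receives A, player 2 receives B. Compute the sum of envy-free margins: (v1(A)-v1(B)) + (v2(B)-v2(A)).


Step 1: Player 1's margin = v1(A) - v1(B) = 19 - 57 = -38
Step 2: Player 2's margin = v2(B) - v2(A) = 43 - 19 = 24
Step 3: Total margin = -38 + 24 = -14

-14


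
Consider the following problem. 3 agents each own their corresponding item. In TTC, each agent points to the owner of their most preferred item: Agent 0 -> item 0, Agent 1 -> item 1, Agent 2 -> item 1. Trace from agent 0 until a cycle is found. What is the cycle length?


Step 1: Trace the pointer graph from agent 0: 0 -> 0
Step 2: A cycle is detected when we revisit agent 0
Step 3: The cycle is: 0 -> 0
Step 4: Cycle length = 1

1


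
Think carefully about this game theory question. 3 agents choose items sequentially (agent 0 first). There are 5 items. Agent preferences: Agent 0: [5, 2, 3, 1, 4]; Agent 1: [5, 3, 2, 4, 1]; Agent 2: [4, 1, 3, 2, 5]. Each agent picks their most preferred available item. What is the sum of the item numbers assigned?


Step 1: Agent 0 picks item 5
Step 2: Agent 1 picks item 3
Step 3: Agent 2 picks item 4
Step 4: Sum = 5 + 3 + 4 = 12

12


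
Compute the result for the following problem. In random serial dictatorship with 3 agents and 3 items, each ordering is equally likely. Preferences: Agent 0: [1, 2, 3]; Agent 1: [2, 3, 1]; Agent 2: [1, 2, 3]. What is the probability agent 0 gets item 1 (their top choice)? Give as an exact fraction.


Step 1: Agent 0 wants item 1
Step 2: There are 6 possible orderings of agents
Step 3: In 3 orderings, agent 0 gets item 1
Step 4: Probability = 3/6 = 1/2

1/2


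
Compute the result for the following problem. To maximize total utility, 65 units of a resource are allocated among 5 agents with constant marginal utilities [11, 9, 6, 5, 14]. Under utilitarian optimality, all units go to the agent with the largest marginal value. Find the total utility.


Step 1: The marginal utilities are [11, 9, 6, 5, 14]
Step 2: The highest marginal utility is 14
Step 3: All 65 units go to that agent
Step 4: Total utility = 14 * 65 = 910

910


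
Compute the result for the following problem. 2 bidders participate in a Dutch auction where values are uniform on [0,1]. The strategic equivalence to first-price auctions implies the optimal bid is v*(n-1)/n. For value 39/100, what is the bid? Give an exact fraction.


Step 1: Dutch auctions are strategically equivalent to first-price auctions
Step 2: The equilibrium bid is b(v) = v*(n-1)/n
Step 3: b = 39/100 * 1/2
Step 4: b = 39/200

39/200


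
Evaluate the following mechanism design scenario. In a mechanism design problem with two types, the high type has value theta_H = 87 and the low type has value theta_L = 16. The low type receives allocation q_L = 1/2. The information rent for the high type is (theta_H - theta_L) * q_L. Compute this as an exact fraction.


Step 1: theta_H - theta_L = 87 - 16 = 71
Step 2: Information rent = (theta_H - theta_L) * q_L
Step 3: = 71 * 1/2
Step 4: = 71/2

71/2


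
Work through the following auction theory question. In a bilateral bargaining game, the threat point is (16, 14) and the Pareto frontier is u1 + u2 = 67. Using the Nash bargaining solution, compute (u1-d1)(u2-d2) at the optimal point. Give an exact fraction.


Step 1: The Nash solution splits surplus symmetrically above the disagreement point
Step 2: u1 = (total + d1 - d2)/2 = (67 + 16 - 14)/2 = 69/2
Step 3: u2 = (total - d1 + d2)/2 = (67 - 16 + 14)/2 = 65/2
Step 4: Nash product = (69/2 - 16) * (65/2 - 14)
Step 5: = 37/2 * 37/2 = 1369/4

1369/4


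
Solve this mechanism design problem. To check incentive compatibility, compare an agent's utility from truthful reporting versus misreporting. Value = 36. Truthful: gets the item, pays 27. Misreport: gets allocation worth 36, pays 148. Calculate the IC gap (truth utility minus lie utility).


Step 1: U(truth) = value - payment = 36 - 27 = 9
Step 2: U(lie) = allocation - payment = 36 - 148 = -112
Step 3: IC gap = 9 - (-112) = 121

121


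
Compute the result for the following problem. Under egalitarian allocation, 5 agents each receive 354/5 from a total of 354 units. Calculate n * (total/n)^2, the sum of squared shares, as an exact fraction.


Step 1: Each agent's share = 354/5
Step 2: Square of each share = (354/5)^2 = 125316/25
Step 3: Sum of squares = 5 * 125316/25 = 125316/5

125316/5


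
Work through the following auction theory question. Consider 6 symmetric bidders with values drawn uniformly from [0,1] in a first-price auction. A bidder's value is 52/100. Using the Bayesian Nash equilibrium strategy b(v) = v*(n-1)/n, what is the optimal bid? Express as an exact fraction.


Step 1: The symmetric BNE bidding function is b(v) = v * (n-1) / n
Step 2: Substitute v = 13/25 and n = 6
Step 3: b = 13/25 * 5/6
Step 4: b = 13/30

13/30


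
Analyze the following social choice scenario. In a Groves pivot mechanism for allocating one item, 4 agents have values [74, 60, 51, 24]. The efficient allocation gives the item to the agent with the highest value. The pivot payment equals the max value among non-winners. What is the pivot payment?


Step 1: The efficient winner is agent 0 with value 74
Step 2: Other agents' values: [60, 51, 24]
Step 3: Pivot payment = max(others) = 60
Step 4: The winner pays 60

60


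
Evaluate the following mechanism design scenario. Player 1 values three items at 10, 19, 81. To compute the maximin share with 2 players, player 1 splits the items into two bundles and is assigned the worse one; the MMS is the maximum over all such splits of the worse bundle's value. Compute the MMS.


Step 1: Item values = 10, 19, 81
Step 2: Enumerate all 2-bundle partitions and take the smaller bundle:
  Partition 1: {10} vs {19,81} -> bundles 10, 100; min = 10
  Partition 2: {19} vs {10,81} -> bundles 19, 91; min = 19
  Partition 3: {81} vs {10,19} -> bundles 81, 29; min = 29
Step 3: MMS = max(10, 19, 29) = 29

29


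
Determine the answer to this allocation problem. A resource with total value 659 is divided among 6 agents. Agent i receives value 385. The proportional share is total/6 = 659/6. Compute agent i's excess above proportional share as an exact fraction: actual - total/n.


Step 1: Proportional share = 659/6
Step 2: Agent's actual allocation = 385
Step 3: Excess = 385 - 659/6 = 1651/6

1651/6


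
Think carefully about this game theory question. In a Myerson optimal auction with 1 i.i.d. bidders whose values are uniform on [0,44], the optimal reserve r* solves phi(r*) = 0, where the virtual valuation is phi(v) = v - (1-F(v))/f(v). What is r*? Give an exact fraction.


Step 1: For U[0,44], F(v) = v/44 and f(v) = 1/44
Step 2: phi(v) = v - (1 - v/44)/(1/44) = v - (44 - v) = 2v - 44
Step 3: Set phi(r*) = 0: 2r* - 44 = 0
Step 4: r* = 44/2 = 22 (the number of bidders n = 1 does not enter)

22


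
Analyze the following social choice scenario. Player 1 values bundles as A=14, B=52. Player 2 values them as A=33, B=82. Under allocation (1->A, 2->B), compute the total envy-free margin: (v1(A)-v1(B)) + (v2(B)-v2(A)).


Step 1: Player 1's margin = v1(A) - v1(B) = 14 - 52 = -38
Step 2: Player 2's margin = v2(B) - v2(A) = 82 - 33 = 49
Step 3: Total margin = -38 + 49 = 11

11


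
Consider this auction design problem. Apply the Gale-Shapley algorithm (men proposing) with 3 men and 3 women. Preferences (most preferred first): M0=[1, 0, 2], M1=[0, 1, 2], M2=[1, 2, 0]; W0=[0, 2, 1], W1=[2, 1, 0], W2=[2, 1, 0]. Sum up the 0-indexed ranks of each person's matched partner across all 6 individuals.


Step 1: Run Gale-Shapley (men propose, women hold best offer):
  M0 proposes to W1; she accepts
  M1 proposes to W0; she accepts
  M2 proposes to W1; she switches from M0
  M0 proposes to W0; she switches from M1
  M1 proposes to W1; rejected
  M1 proposes to W2; she accepts
Step 2: Final matching: W0-M0, W1-M2, W2-M1
Step 3: 0-indexed ranks (man's rank of his match, then woman's): 1 + 0 + 0 + 0 + 2 + 1
Step 4: Total rank sum = 4

4


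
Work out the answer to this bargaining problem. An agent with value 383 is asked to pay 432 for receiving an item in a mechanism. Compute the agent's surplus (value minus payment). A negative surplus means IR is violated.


Step 1: Surplus = value - payment = 383 - 432 = -49
Step 2: IR is violated (surplus < 0)

-49


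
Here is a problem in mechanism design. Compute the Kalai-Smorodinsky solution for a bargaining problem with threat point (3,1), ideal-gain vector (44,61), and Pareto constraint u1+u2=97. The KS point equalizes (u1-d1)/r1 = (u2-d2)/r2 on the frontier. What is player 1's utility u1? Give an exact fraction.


Step 1: At the KS point, (u1-d1)/r1 = (u2-d2)/r2 = t and u1+u2 = 97
Step 2: u1 = d1 + r1*t and u2 = d2 + r2*t, so (d1 + r1*t) + (d2 + r2*t) = 97
Step 3: t = (97 - 3 - 1)/(44 + 61) = 93/105 = 31/35
Step 4: u1 = d1 + r1*t = 3 + 44 * 31/35 = 1469/35
Step 5: (Check: u2 = d2 + r2*t = 1926/35; u1+u2 = 1469/35 + 1926/35 = 97, on the frontier.)

1469/35


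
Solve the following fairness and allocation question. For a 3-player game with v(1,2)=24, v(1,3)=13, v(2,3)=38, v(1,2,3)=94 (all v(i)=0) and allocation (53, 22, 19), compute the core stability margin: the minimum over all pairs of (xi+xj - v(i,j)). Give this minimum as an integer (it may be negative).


Step 1: Slack for coalition (1,2): x1+x2 - v12 = 75 - 24 = 51
Step 2: Slack for coalition (1,3): x1+x3 - v13 = 72 - 13 = 59
Step 3: Slack for coalition (2,3): x2+x3 - v23 = 41 - 38 = 3
Step 4: Minimum slack = min(51, 59, 3) = 3, attained by (2,3); no pair can gain by deviating, so the allocation is in the core

3


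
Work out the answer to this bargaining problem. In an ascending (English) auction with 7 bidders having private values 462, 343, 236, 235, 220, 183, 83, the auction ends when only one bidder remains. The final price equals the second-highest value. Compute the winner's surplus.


Step 1: Identify the highest value: 462
Step 2: Identify the second-highest value: 343
Step 3: The final price = second-highest value = 343
Step 4: Surplus = 462 - 343 = 119

119


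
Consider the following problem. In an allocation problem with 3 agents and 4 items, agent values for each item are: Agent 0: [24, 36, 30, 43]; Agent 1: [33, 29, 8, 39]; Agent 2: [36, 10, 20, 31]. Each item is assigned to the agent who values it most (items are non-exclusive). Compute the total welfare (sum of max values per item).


Step 1: For each item, find the maximum value among all agents.
Step 2: Item 0 -> Agent 2 (value 36)
Step 3: Item 1 -> Agent 0 (value 36)
Step 4: Item 2 -> Agent 0 (value 30)
Step 5: Item 3 -> Agent 0 (value 43)
Step 6: Total welfare = 36 + 36 + 30 + 43 = 145

145


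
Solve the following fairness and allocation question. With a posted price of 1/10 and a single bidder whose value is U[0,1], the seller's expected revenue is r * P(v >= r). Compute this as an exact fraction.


Step 1: Posted price r = 1/10, value support [0,1]
Step 2: P(v >= r) = (1 - 1/10)/1 = 9/10
Step 3: Expected revenue = r * P(v >= r) = 1/10 * 9/10
Step 4: Revenue = 9/100

9/100


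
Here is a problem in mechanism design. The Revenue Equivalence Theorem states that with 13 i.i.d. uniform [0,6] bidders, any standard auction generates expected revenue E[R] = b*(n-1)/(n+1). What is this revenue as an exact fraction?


Step 1: By Revenue Equivalence, expected revenue = b*(n-1)/(n+1)
Step 2: Substituting n = 13, b = 6
Step 3: Revenue = 6*(13-1)/(13+1) = 6*12/14
Step 4: Revenue = 72/14 = 36/7

36/7


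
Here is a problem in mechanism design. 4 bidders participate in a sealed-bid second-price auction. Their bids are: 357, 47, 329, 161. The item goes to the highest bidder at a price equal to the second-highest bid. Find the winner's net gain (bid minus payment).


Step 1: Sort bids in descending order: 357, 329, 161, 47
Step 2: The winning bid is the highest: 357
Step 3: The payment equals the second-highest bid: 329
Step 4: Surplus = winner's bid - payment = 357 - 329 = 28

28


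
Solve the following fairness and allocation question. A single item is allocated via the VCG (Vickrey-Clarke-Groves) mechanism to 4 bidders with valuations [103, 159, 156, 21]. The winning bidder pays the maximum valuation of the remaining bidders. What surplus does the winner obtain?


Step 1: The winner is the agent with the highest value: agent 1 with value 159
Step 2: Values of other agents: [103, 156, 21]
Step 3: VCG payment = max of others' values = 156
Step 4: Surplus = 159 - 156 = 3

3


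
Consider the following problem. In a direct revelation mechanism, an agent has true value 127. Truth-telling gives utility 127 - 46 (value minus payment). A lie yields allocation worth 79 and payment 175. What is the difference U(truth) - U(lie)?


Step 1: U(truth) = value - payment = 127 - 46 = 81
Step 2: U(lie) = allocation - payment = 79 - 175 = -96
Step 3: IC gap = 81 - (-96) = 177

177


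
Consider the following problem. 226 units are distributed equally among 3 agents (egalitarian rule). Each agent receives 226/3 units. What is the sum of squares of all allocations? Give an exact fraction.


Step 1: Each agent's share = 226/3
Step 2: Square of each share = (226/3)^2 = 51076/9
Step 3: Sum of squares = 3 * 51076/9 = 51076/3

51076/3


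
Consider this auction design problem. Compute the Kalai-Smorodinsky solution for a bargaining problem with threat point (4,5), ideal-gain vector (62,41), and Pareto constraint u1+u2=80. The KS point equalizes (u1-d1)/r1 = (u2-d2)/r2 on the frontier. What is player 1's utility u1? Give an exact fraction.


Step 1: At the KS point, (u1-d1)/r1 = (u2-d2)/r2 = t and u1+u2 = 80
Step 2: u1 = d1 + r1*t and u2 = d2 + r2*t, so (d1 + r1*t) + (d2 + r2*t) = 80
Step 3: t = (80 - 4 - 5)/(62 + 41) = 71/103
Step 4: u1 = d1 + r1*t = 4 + 62 * 71/103 = 4814/103
Step 5: (Check: u2 = d2 + r2*t = 3426/103; u1+u2 = 4814/103 + 3426/103 = 80, on the frontier.)

4814/103


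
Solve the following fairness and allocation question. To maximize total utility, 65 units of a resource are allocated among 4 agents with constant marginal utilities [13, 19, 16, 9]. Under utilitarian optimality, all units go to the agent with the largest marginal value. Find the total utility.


Step 1: The marginal utilities are [13, 19, 16, 9]
Step 2: The highest marginal utility is 19
Step 3: All 65 units go to that agent
Step 4: Total utility = 19 * 65 = 1235

1235


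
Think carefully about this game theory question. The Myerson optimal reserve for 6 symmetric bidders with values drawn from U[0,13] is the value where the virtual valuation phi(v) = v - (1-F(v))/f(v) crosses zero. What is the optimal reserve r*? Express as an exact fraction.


Step 1: For U[0,13], F(v) = v/13 and f(v) = 1/13
Step 2: phi(v) = v - (1 - v/13)/(1/13) = v - (13 - v) = 2v - 13
Step 3: Set phi(r*) = 0: 2r* - 13 = 0
Step 4: r* = 13/2 (the number of bidders n = 6 does not enter)

13/2


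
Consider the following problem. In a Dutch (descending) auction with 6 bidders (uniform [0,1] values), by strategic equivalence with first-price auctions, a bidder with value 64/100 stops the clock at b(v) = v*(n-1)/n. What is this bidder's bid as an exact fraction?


Step 1: Dutch auctions are strategically equivalent to first-price auctions
Step 2: The equilibrium bid is b(v) = v*(n-1)/n
Step 3: b = 16/25 * 5/6
Step 4: b = 8/15

8/15


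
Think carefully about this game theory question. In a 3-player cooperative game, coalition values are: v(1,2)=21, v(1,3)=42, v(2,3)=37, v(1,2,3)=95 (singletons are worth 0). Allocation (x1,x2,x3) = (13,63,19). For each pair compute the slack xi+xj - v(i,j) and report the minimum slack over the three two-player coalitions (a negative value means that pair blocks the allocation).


Step 1: Slack for coalition (1,2): x1+x2 - v12 = 76 - 21 = 55
Step 2: Slack for coalition (1,3): x1+x3 - v13 = 32 - 42 = -10
Step 3: Slack for coalition (2,3): x2+x3 - v23 = 82 - 37 = 45
Step 4: Minimum slack = min(55, -10, 45) = -10, attained by (1,3); coalition (1,3) can block (slack < 0), so the allocation is not in the core

-10


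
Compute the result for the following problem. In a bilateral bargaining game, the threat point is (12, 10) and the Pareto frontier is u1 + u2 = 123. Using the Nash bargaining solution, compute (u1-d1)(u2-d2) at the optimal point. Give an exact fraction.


Step 1: The Nash solution splits surplus symmetrically above the disagreement point
Step 2: u1 = (total + d1 - d2)/2 = (123 + 12 - 10)/2 = 125/2
Step 3: u2 = (total - d1 + d2)/2 = (123 - 12 + 10)/2 = 121/2
Step 4: Nash product = (125/2 - 12) * (121/2 - 10)
Step 5: = 101/2 * 101/2 = 10201/4

10201/4


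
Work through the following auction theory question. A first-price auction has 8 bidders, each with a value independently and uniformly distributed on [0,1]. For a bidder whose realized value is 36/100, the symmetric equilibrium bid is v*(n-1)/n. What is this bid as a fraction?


Step 1: The symmetric BNE bidding function is b(v) = v * (n-1) / n
Step 2: Substitute v = 9/25 and n = 8
Step 3: b = 9/25 * 7/8
Step 4: b = 63/200

63/200


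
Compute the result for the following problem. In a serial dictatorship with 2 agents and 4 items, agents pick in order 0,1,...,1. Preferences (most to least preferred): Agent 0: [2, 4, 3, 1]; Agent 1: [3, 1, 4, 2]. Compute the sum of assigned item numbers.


Step 1: Agent 0 picks item 2
Step 2: Agent 1 picks item 3
Step 3: Sum = 2 + 3 = 5

5


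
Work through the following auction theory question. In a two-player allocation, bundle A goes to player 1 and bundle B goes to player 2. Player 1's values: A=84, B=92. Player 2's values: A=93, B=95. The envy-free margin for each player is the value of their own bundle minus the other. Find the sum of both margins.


Step 1: Player 1's margin = v1(A) - v1(B) = 84 - 92 = -8
Step 2: Player 2's margin = v2(B) - v2(A) = 95 - 93 = 2
Step 3: Total margin = -8 + 2 = -6

-6


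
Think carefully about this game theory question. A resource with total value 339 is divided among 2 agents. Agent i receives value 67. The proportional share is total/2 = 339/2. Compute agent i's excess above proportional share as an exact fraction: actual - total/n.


Step 1: Proportional share = 339/2
Step 2: Agent's actual allocation = 67
Step 3: Excess = 67 - 339/2 = -205/2

-205/2


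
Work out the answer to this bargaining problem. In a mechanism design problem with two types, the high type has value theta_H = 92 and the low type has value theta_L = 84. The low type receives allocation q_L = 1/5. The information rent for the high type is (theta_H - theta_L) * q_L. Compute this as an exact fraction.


Step 1: theta_H - theta_L = 92 - 84 = 8
Step 2: Information rent = (theta_H - theta_L) * q_L
Step 3: = 8 * 1/5
Step 4: = 8/5

8/5


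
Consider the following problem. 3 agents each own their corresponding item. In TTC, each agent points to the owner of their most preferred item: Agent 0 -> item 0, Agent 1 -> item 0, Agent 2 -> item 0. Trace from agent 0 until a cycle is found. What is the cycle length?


Step 1: Trace the pointer graph from agent 0: 0 -> 0
Step 2: A cycle is detected when we revisit agent 0
Step 3: The cycle is: 0 -> 0
Step 4: Cycle length = 1

1


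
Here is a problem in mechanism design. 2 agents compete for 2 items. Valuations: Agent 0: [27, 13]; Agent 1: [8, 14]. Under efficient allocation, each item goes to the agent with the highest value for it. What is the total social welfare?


Step 1: For each item, find the maximum value among all agents.
Step 2: Item 0 -> Agent 0 (value 27)
Step 3: Item 1 -> Agent 1 (value 14)
Step 4: Total welfare = 27 + 14 = 41

41


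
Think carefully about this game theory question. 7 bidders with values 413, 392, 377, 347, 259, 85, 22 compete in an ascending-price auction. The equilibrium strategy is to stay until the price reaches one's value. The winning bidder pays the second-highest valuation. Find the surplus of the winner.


Step 1: Identify the highest value: 413
Step 2: Identify the second-highest value: 392
Step 3: The final price = second-highest value = 392
Step 4: Surplus = 413 - 392 = 21

21


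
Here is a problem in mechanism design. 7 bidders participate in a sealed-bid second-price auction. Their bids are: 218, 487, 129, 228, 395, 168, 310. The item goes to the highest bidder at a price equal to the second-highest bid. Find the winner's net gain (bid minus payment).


Step 1: Sort bids in descending order: 487, 395, 310, 228, 218, 168, 129
Step 2: The winning bid is the highest: 487
Step 3: The payment equals the second-highest bid: 395
Step 4: Surplus = winner's bid - payment = 487 - 395 = 92

92


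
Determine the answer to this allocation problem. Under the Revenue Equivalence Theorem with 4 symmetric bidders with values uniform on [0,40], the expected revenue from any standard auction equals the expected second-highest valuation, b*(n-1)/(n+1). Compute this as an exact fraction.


Step 1: By Revenue Equivalence, expected revenue = b*(n-1)/(n+1)
Step 2: Substituting n = 4, b = 40
Step 3: Revenue = 40*(4-1)/(4+1) = 40*3/5
Step 4: Revenue = 120/5 = 24

24


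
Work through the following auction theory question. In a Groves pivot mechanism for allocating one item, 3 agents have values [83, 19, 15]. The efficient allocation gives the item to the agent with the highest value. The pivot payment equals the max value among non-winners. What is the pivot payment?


Step 1: The efficient winner is agent 0 with value 83
Step 2: Other agents' values: [19, 15]
Step 3: Pivot payment = max(others) = 19
Step 4: The winner pays 19

19


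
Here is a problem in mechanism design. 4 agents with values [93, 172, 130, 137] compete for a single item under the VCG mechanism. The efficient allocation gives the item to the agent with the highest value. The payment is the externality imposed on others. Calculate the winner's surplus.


Step 1: The winner is the agent with the highest value: agent 1 with value 172
Step 2: Values of other agents: [93, 130, 137]
Step 3: VCG payment = max of others' values = 137
Step 4: Surplus = 172 - 137 = 35

35


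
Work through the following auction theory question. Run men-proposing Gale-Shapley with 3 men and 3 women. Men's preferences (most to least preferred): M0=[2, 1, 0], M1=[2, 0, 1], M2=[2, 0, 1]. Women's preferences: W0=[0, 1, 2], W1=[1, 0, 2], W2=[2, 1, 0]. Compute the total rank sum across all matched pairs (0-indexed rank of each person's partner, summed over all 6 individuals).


Step 1: Run Gale-Shapley (men propose, women hold best offer):
  M0 proposes to W2; she accepts
  M1 proposes to W2; she switches from M0
  M2 proposes to W2; she switches from M1
  M0 proposes to W1; she accepts
  M1 proposes to W0; she accepts
Step 2: Final matching: W0-M1, W1-M0, W2-M2
Step 3: 0-indexed ranks (man's rank of his match, then woman's): 1 + 1 + 1 + 1 + 0 + 0
Step 4: Total rank sum = 4

4
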